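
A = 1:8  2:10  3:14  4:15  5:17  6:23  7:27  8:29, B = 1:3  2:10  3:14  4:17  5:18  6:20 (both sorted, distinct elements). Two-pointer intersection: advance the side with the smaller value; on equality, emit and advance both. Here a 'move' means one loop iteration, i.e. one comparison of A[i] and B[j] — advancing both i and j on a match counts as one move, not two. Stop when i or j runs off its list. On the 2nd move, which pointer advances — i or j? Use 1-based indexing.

i

i=1 j=1: 8>3, j++
i=1 j=2: 8<10, i++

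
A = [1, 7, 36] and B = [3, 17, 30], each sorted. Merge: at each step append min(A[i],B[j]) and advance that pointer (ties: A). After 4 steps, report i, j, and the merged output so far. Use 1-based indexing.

i=1 j=1: A[i]=1<=B[j]=3 take 1, i++
i=2 j=1: A[i]=7>B[j]=3 take 3, j++
i=2 j=2: A[i]=7<=B[j]=17 take 7, i++
i=3 j=2: A[i]=36>B[j]=17 take 17, j++

i=3, j=3, merged so far=[1, 3, 7, 17]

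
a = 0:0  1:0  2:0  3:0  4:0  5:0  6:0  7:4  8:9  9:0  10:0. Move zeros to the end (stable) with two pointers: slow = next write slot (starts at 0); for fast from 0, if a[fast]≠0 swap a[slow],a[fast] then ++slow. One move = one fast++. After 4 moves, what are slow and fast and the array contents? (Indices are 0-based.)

slow=0, fast=4, a=[0, 0, 0, 0, 0, 0, 0, 4, 9, 0, 0]

(s=0,f=0) a[fast]=0 → fast++
(s=0,f=1) a[fast]=0 → fast++
(s=0,f=2) a[fast]=0 → fast++
(s=0,f=3) a[fast]=0 → fast++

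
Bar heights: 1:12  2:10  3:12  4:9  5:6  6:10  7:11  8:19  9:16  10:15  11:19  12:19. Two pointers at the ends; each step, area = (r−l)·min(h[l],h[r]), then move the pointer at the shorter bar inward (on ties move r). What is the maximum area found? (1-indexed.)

l=1 r=12: min(12,19)*11=132 best=132 *, l++
l=2 r=12: min(10,19)*10=100 best=132, l++
l=3 r=12: min(12,19)*9=108 best=132, l++
l=4 r=12: min(9,19)*8=72 best=132, l++
l=5 r=12: min(6,19)*7=42 best=132, l++
l=6 r=12: min(10,19)*6=60 best=132, l++
l=7 r=12: min(11,19)*5=55 best=132, l++
l=8 r=12: min(19,19)*4=76 best=132, r--
l=8 r=11: min(19,19)*3=57 best=132, r--
l=8 r=10: min(19,15)*2=30 best=132, r--
l=8 r=9: min(19,16)*1=16 best=132, r--

max area = 132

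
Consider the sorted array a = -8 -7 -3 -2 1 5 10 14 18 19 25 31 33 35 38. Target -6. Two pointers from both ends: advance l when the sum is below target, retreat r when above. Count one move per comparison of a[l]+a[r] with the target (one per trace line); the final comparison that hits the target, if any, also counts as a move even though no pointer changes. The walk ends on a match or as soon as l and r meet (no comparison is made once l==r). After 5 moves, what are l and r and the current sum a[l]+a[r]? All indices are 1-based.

l=1, r=10, sum=11

l=1 r=15: -8+38=30 >-6, r--
l=1 r=14: -8+35=27 >-6, r--
l=1 r=13: -8+33=25 >-6, r--
l=1 r=12: -8+31=23 >-6, r--
l=1 r=11: -8+25=17 >-6, r--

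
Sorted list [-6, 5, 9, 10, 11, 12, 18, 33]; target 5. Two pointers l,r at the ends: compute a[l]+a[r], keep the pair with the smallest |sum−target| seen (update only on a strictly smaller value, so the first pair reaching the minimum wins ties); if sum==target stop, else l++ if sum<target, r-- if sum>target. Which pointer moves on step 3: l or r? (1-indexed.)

r

[1,8] -6+33=27 d=22 * → r--
[1,7] -6+18=12 d=7 * → r--
[1,6] -6+12=6 d=1 * → r--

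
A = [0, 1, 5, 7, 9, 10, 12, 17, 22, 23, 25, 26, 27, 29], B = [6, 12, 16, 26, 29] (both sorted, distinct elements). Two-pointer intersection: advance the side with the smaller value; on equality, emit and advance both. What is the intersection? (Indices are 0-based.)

[i=0,j=0] 0<6 → i++
[i=1,j=0] 1<6 → i++
[i=2,j=0] 5<6 → i++
[i=3,j=0] 7>6 → j++
[i=3,j=1] 7<12 → i++
[i=4,j=1] 9<12 → i++
[i=5,j=1] 10<12 → i++
[i=6,j=1] 12==12 emit → i++,j++
[i=7,j=2] 17>16 → j++
[i=7,j=3] 17<26 → i++
[i=8,j=3] 22<26 → i++
[i=9,j=3] 23<26 → i++
[i=10,j=3] 25<26 → i++
[i=11,j=3] 26==26 emit → i++,j++
[i=12,j=4] 27<29 → i++
[i=13,j=4] 29==29 emit → i++,j++

intersection = [12, 26, 29]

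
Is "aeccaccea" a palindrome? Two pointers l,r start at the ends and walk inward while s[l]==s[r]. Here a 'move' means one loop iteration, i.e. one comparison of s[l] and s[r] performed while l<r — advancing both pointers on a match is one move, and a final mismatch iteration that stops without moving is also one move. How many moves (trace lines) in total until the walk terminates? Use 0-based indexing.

4 moves

l=0 r=8: 'a'=='a', l++,r--
l=1 r=7: 'e'=='e', l++,r--
l=2 r=6: 'c'=='c', l++,r--
l=3 r=5: 'c'=='c', l++,r--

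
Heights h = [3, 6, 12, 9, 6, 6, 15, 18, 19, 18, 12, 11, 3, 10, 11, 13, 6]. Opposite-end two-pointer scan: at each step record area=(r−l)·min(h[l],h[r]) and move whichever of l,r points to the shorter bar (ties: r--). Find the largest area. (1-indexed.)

max area = 156

[1,17] min(3,6)*16=48 best=48 * → l++
[2,17] min(6,6)*15=90 best=90 * → r--
[2,16] min(6,13)*14=84 best=90 → l++
[3,16] min(12,13)*13=156 best=156 * → l++
[4,16] min(9,13)*12=108 best=156 → l++
[5,16] min(6,13)*11=66 best=156 → l++
[6,16] min(6,13)*10=60 best=156 → l++
[7,16] min(15,13)*9=117 best=156 → r--
[7,15] min(15,11)*8=88 best=156 → r--
[7,14] min(15,10)*7=70 best=156 → r--
[7,13] min(15,3)*6=18 best=156 → r--
[7,12] min(15,11)*5=55 best=156 → r--
[7,11] min(15,12)*4=48 best=156 → r--
[7,10] min(15,18)*3=45 best=156 → l++
[8,10] min(18,18)*2=36 best=156 → r--
[8,9] min(18,19)*1=18 best=156 → l++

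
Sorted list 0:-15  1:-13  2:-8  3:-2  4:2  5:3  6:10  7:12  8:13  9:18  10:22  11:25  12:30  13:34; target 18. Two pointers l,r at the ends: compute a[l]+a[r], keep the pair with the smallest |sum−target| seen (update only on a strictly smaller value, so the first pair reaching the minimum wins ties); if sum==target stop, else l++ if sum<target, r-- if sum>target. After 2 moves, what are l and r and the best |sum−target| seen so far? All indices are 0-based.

[0,13] -15+34=19 d=1 * → r--
[0,12] -15+30=15 d=3 → l++

l=1, r=12, best |Δ|=1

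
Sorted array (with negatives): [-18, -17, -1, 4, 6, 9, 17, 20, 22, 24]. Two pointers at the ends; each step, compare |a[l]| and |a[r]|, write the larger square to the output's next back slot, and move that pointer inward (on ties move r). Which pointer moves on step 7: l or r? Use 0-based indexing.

r

[0,9] |-18|<=|24| out[9]=576 → r--
[0,8] |-18|<=|22| out[8]=484 → r--
[0,7] |-18|<=|20| out[7]=400 → r--
[0,6] |-18|>|17| out[6]=324 → l++
[1,6] |-17|<=|17| out[5]=289 → r--
[1,5] |-17|>|9| out[4]=289 → l++
[2,5] |-1|<=|9| out[3]=81 → r--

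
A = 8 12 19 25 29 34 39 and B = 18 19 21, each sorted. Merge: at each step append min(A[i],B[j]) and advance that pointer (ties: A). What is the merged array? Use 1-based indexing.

[8, 12, 18, 19, 19, 21, 25, 29, 34, 39]

[i=1,j=1] A[i]=8<=B[j]=18 take 8 → i++
[i=2,j=1] A[i]=12<=B[j]=18 take 12 → i++
[i=3,j=1] A[i]=19>B[j]=18 take 18 → j++
[i=3,j=2] A[i]=19<=B[j]=19 take 19 → i++
[i=4,j=2] A[i]=25>B[j]=19 take 19 → j++
[i=4,j=3] A[i]=25>B[j]=21 take 21 → j++
[i=4,j=4] B done, take A[i]=25 → i++
[i=5,j=4] B done, take A[i]=29 → i++
[i=6,j=4] B done, take A[i]=34 → i++
[i=7,j=4] B done, take A[i]=39 → i++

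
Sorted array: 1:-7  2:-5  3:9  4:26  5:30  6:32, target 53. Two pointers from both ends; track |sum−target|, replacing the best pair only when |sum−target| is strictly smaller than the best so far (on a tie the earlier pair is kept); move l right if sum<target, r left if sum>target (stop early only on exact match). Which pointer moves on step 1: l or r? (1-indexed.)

[1,6] -7+32=25 d=28 * → l++

l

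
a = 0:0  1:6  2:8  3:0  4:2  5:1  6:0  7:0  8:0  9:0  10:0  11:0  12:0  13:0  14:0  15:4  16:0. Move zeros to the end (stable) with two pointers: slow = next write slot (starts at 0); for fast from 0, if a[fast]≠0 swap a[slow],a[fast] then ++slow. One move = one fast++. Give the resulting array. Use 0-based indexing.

[6, 8, 2, 1, 4, 0, 0, 0, 0, 0, 0, 0, 0, 0, 0, 0, 0]

slow=0 fast=0: a[fast]=0, fast++
slow=0 fast=1: a[fast]=6≠0 swap→a[0]=6, slow++,fast++
slow=1 fast=2: a[fast]=8≠0 swap→a[1]=8, slow++,fast++
slow=2 fast=3: a[fast]=0, fast++
slow=2 fast=4: a[fast]=2≠0 swap→a[2]=2, slow++,fast++
slow=3 fast=5: a[fast]=1≠0 swap→a[3]=1, slow++,fast++
slow=4 fast=6: a[fast]=0, fast++
slow=4 fast=7: a[fast]=0, fast++
slow=4 fast=8: a[fast]=0, fast++
slow=4 fast=9: a[fast]=0, fast++
slow=4 fast=10: a[fast]=0, fast++
slow=4 fast=11: a[fast]=0, fast++
slow=4 fast=12: a[fast]=0, fast++
slow=4 fast=13: a[fast]=0, fast++
slow=4 fast=14: a[fast]=0, fast++
slow=4 fast=15: a[fast]=4≠0 swap→a[4]=4, slow++,fast++
slow=5 fast=16: a[fast]=0, fast++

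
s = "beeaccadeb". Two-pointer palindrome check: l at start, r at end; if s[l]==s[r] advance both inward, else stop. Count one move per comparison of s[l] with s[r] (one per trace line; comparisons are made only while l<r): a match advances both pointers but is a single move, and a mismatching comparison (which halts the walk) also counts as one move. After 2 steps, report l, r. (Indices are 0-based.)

l=2, r=7

[0,9] 'b'=='b' → l++,r--
[1,8] 'e'=='e' → l++,r--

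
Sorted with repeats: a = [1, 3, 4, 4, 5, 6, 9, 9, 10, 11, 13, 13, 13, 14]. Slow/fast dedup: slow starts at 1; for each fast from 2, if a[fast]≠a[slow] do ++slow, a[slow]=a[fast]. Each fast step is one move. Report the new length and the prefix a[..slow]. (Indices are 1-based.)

length 10; prefix = [1, 3, 4, 5, 6, 9, 10, 11, 13, 14]

(s=1,f=2) a[fast]=3≠a[slow]=1 write a[2]=3 → slow++,fast++
(s=2,f=3) a[fast]=4≠a[slow]=3 write a[3]=4 → slow++,fast++
(s=3,f=4) a[fast]=4=a[slow] dup → fast++
(s=3,f=5) a[fast]=5≠a[slow]=4 write a[4]=5 → slow++,fast++
(s=4,f=6) a[fast]=6≠a[slow]=5 write a[5]=6 → slow++,fast++
(s=5,f=7) a[fast]=9≠a[slow]=6 write a[6]=9 → slow++,fast++
(s=6,f=8) a[fast]=9=a[slow] dup → fast++
(s=6,f=9) a[fast]=10≠a[slow]=9 write a[7]=10 → slow++,fast++
(s=7,f=10) a[fast]=11≠a[slow]=10 write a[8]=11 → slow++,fast++
(s=8,f=11) a[fast]=13≠a[slow]=11 write a[9]=13 → slow++,fast++
(s=9,f=12) a[fast]=13=a[slow] dup → fast++
(s=9,f=13) a[fast]=13=a[slow] dup → fast++
(s=9,f=14) a[fast]=14≠a[slow]=13 write a[10]=14 → slow++,fast++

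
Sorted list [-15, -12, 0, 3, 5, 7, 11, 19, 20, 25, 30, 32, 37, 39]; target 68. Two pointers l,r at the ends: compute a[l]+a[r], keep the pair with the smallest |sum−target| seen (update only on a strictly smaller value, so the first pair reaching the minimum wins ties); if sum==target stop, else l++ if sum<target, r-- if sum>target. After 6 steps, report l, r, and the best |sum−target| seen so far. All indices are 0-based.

l=6, r=13, best |Δ|=22

[0,13] -15+39=24 d=44 * → l++
[1,13] -12+39=27 d=41 * → l++
[2,13] 0+39=39 d=29 * → l++
[3,13] 3+39=42 d=26 * → l++
[4,13] 5+39=44 d=24 * → l++
[5,13] 7+39=46 d=22 * → l++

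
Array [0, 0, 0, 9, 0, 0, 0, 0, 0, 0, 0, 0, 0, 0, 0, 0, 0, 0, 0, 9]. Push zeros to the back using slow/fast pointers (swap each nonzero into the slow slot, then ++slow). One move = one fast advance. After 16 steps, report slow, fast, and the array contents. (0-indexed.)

slow=1, fast=16, a=[9, 0, 0, 0, 0, 0, 0, 0, 0, 0, 0, 0, 0, 0, 0, 0, 0, 0, 0, 9]

(s=0,f=0) a[fast]=0 → fast++
(s=0,f=1) a[fast]=0 → fast++
(s=0,f=2) a[fast]=0 → fast++
(s=0,f=3) a[fast]=9≠0 swap→a[0]=9 → slow++,fast++
(s=1,f=4) a[fast]=0 → fast++
(s=1,f=5) a[fast]=0 → fast++
(s=1,f=6) a[fast]=0 → fast++
(s=1,f=7) a[fast]=0 → fast++
(s=1,f=8) a[fast]=0 → fast++
(s=1,f=9) a[fast]=0 → fast++
(s=1,f=10) a[fast]=0 → fast++
(s=1,f=11) a[fast]=0 → fast++
(s=1,f=12) a[fast]=0 → fast++
(s=1,f=13) a[fast]=0 → fast++
(s=1,f=14) a[fast]=0 → fast++
(s=1,f=15) a[fast]=0 → fast++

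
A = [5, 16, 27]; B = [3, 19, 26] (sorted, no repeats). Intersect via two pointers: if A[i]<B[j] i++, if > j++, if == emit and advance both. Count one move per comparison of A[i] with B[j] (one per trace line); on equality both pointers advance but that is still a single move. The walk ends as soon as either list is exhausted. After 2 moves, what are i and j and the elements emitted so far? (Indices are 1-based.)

i=2, j=2, emitted=[]

i=1 j=1: 5>3, j++
i=1 j=2: 5<19, i++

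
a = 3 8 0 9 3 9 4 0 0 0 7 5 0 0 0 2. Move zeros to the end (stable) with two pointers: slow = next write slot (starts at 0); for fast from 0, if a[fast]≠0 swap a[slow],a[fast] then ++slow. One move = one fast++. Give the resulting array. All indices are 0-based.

[3, 8, 9, 3, 9, 4, 7, 5, 2, 0, 0, 0, 0, 0, 0, 0]

(s=0,f=0) a[fast]=3≠0 swap→a[0]=3 → slow++,fast++
(s=1,f=1) a[fast]=8≠0 swap→a[1]=8 → slow++,fast++
(s=2,f=2) a[fast]=0 → fast++
(s=2,f=3) a[fast]=9≠0 swap→a[2]=9 → slow++,fast++
(s=3,f=4) a[fast]=3≠0 swap→a[3]=3 → slow++,fast++
(s=4,f=5) a[fast]=9≠0 swap→a[4]=9 → slow++,fast++
(s=5,f=6) a[fast]=4≠0 swap→a[5]=4 → slow++,fast++
(s=6,f=7) a[fast]=0 → fast++
(s=6,f=8) a[fast]=0 → fast++
(s=6,f=9) a[fast]=0 → fast++
(s=6,f=10) a[fast]=7≠0 swap→a[6]=7 → slow++,fast++
(s=7,f=11) a[fast]=5≠0 swap→a[7]=5 → slow++,fast++
(s=8,f=12) a[fast]=0 → fast++
(s=8,f=13) a[fast]=0 → fast++
(s=8,f=14) a[fast]=0 → fast++
(s=8,f=15) a[fast]=2≠0 swap→a[8]=2 → slow++,fast++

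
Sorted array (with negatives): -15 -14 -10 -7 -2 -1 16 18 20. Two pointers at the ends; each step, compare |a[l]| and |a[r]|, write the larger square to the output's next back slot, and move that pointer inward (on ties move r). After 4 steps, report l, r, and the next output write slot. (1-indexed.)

l=2, r=6, next write slot=5

l=1 r=9: |-15|<=|20| out[9]=400, r--
l=1 r=8: |-15|<=|18| out[8]=324, r--
l=1 r=7: |-15|<=|16| out[7]=256, r--
l=1 r=6: |-15|>|-1| out[6]=225, l++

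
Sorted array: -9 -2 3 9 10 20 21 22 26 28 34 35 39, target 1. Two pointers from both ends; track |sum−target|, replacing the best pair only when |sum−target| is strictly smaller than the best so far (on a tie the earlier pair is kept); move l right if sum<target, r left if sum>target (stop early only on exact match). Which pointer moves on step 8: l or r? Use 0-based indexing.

l=0 r=12: -9+39=30 d=29 *, r--
l=0 r=11: -9+35=26 d=25 *, r--
l=0 r=10: -9+34=25 d=24 *, r--
l=0 r=9: -9+28=19 d=18 *, r--
l=0 r=8: -9+26=17 d=16 *, r--
l=0 r=7: -9+22=13 d=12 *, r--
l=0 r=6: -9+21=12 d=11 *, r--
l=0 r=5: -9+20=11 d=10 *, r--

r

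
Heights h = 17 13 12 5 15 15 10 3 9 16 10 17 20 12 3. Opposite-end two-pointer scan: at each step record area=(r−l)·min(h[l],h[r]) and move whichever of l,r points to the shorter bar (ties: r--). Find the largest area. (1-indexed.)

l=1 r=15: min(17,3)*14=42 best=42 *, r--
l=1 r=14: min(17,12)*13=156 best=156 *, r--
l=1 r=13: min(17,20)*12=204 best=204 *, l++
l=2 r=13: min(13,20)*11=143 best=204, l++
l=3 r=13: min(12,20)*10=120 best=204, l++
l=4 r=13: min(5,20)*9=45 best=204, l++
l=5 r=13: min(15,20)*8=120 best=204, l++
l=6 r=13: min(15,20)*7=105 best=204, l++
l=7 r=13: min(10,20)*6=60 best=204, l++
l=8 r=13: min(3,20)*5=15 best=204, l++
l=9 r=13: min(9,20)*4=36 best=204, l++
l=10 r=13: min(16,20)*3=48 best=204, l++
l=11 r=13: min(10,20)*2=20 best=204, l++
l=12 r=13: min(17,20)*1=17 best=204, l++

max area = 204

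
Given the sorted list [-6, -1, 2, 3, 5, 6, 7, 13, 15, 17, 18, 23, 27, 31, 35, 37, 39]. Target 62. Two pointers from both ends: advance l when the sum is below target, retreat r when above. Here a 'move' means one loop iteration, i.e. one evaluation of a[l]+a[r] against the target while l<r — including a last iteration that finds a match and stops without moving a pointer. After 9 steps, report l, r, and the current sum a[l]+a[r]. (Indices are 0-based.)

l=9, r=16, sum=56

l=0 r=16: -6+39=33 <62, l++
l=1 r=16: -1+39=38 <62, l++
l=2 r=16: 2+39=41 <62, l++
l=3 r=16: 3+39=42 <62, l++
l=4 r=16: 5+39=44 <62, l++
l=5 r=16: 6+39=45 <62, l++
l=6 r=16: 7+39=46 <62, l++
l=7 r=16: 13+39=52 <62, l++
l=8 r=16: 15+39=54 <62, l++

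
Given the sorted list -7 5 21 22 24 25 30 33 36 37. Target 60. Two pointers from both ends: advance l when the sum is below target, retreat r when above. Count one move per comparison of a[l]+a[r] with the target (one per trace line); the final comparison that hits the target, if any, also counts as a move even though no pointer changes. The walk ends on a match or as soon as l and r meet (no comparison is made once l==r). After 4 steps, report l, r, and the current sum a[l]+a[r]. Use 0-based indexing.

[0,9] -7+37=30 <60 → l++
[1,9] 5+37=42 <60 → l++
[2,9] 21+37=58 <60 → l++
[3,9] 22+37=59 <60 → l++

l=4, r=9, sum=61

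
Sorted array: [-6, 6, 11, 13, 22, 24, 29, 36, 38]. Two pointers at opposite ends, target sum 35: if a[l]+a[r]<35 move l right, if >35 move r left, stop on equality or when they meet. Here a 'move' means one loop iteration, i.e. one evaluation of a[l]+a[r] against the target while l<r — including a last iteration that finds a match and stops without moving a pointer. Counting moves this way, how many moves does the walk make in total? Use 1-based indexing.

[1,9] -6+38=32 <35 → l++
[2,9] 6+38=44 >35 → r--
[2,8] 6+36=42 >35 → r--
[2,7] 6+29=35 → found

4 moves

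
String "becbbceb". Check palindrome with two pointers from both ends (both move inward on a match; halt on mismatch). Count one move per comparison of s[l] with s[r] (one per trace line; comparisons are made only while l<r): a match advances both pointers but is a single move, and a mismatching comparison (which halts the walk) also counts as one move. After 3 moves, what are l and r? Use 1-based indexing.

l=4, r=5

l=1 r=8: 'b'=='b', l++,r--
l=2 r=7: 'e'=='e', l++,r--
l=3 r=6: 'c'=='c', l++,r--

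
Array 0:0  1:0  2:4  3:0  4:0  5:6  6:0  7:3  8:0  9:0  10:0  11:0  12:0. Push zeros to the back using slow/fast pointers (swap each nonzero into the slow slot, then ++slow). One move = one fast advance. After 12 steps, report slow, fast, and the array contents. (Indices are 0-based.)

slow=3, fast=12, a=[4, 6, 3, 0, 0, 0, 0, 0, 0, 0, 0, 0, 0]

(s=0,f=0) a[fast]=0 → fast++
(s=0,f=1) a[fast]=0 → fast++
(s=0,f=2) a[fast]=4≠0 swap→a[0]=4 → slow++,fast++
(s=1,f=3) a[fast]=0 → fast++
(s=1,f=4) a[fast]=0 → fast++
(s=1,f=5) a[fast]=6≠0 swap→a[1]=6 → slow++,fast++
(s=2,f=6) a[fast]=0 → fast++
(s=2,f=7) a[fast]=3≠0 swap→a[2]=3 → slow++,fast++
(s=3,f=8) a[fast]=0 → fast++
(s=3,f=9) a[fast]=0 → fast++
(s=3,f=10) a[fast]=0 → fast++
(s=3,f=11) a[fast]=0 → fast++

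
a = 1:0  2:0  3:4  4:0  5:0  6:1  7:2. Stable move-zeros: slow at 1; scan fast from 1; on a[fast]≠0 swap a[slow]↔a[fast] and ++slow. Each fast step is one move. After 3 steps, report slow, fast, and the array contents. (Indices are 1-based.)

slow=2, fast=4, a=[4, 0, 0, 0, 0, 1, 2]

slow=1 fast=1: a[fast]=0, fast++
slow=1 fast=2: a[fast]=0, fast++
slow=1 fast=3: a[fast]=4≠0 swap→a[1]=4, slow++,fast++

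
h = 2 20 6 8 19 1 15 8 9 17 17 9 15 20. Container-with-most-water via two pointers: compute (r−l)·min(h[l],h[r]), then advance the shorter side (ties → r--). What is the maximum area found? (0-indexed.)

[0,13] min(2,20)*13=26 best=26 * → l++
[1,13] min(20,20)*12=240 best=240 * → r--
[1,12] min(20,15)*11=165 best=240 → r--
[1,11] min(20,9)*10=90 best=240 → r--
[1,10] min(20,17)*9=153 best=240 → r--
[1,9] min(20,17)*8=136 best=240 → r--
[1,8] min(20,9)*7=63 best=240 → r--
[1,7] min(20,8)*6=48 best=240 → r--
[1,6] min(20,15)*5=75 best=240 → r--
[1,5] min(20,1)*4=4 best=240 → r--
[1,4] min(20,19)*3=57 best=240 → r--
[1,3] min(20,8)*2=16 best=240 → r--
[1,2] min(20,6)*1=6 best=240 → r--

max area = 240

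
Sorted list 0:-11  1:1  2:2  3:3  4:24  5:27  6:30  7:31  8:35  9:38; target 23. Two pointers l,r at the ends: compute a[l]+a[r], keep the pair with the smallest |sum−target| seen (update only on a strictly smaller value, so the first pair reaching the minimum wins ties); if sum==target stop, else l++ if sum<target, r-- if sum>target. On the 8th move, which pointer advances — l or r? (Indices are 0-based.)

l

l=0 r=9: -11+38=27 d=4 *, r--
l=0 r=8: -11+35=24 d=1 *, r--
l=0 r=7: -11+31=20 d=3, l++
l=1 r=7: 1+31=32 d=9, r--
l=1 r=6: 1+30=31 d=8, r--
l=1 r=5: 1+27=28 d=5, r--
l=1 r=4: 1+24=25 d=2, r--
l=1 r=3: 1+3=4 d=19, l++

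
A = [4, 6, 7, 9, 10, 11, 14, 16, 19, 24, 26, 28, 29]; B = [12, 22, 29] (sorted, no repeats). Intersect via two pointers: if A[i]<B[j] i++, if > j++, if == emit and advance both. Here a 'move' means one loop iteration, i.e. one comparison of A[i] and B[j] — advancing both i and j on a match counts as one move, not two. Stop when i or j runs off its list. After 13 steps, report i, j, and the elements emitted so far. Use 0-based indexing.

i=11, j=2, emitted=[]

i=0 j=0: 4<12, i++
i=1 j=0: 6<12, i++
i=2 j=0: 7<12, i++
i=3 j=0: 9<12, i++
i=4 j=0: 10<12, i++
i=5 j=0: 11<12, i++
i=6 j=0: 14>12, j++
i=6 j=1: 14<22, i++
i=7 j=1: 16<22, i++
i=8 j=1: 19<22, i++
i=9 j=1: 24>22, j++
i=9 j=2: 24<29, i++
i=10 j=2: 26<29, i++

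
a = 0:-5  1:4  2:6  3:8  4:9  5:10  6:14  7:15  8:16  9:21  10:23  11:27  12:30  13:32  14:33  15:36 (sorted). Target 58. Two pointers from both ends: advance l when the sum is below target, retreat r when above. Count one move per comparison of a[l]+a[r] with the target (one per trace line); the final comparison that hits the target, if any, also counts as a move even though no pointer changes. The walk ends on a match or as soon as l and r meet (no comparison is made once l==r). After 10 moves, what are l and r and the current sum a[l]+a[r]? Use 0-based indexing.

l=10, r=15, sum=59

l=0 r=15: -5+36=31 <58, l++
l=1 r=15: 4+36=40 <58, l++
l=2 r=15: 6+36=42 <58, l++
l=3 r=15: 8+36=44 <58, l++
l=4 r=15: 9+36=45 <58, l++
l=5 r=15: 10+36=46 <58, l++
l=6 r=15: 14+36=50 <58, l++
l=7 r=15: 15+36=51 <58, l++
l=8 r=15: 16+36=52 <58, l++
l=9 r=15: 21+36=57 <58, l++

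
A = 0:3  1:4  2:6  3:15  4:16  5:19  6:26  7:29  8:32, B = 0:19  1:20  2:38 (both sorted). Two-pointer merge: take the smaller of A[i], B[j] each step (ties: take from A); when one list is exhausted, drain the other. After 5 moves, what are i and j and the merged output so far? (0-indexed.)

i=5, j=0, merged so far=[3, 4, 6, 15, 16]

[i=0,j=0] A[i]=3<=B[j]=19 take 3 → i++
[i=1,j=0] A[i]=4<=B[j]=19 take 4 → i++
[i=2,j=0] A[i]=6<=B[j]=19 take 6 → i++
[i=3,j=0] A[i]=15<=B[j]=19 take 15 → i++
[i=4,j=0] A[i]=16<=B[j]=19 take 16 → i++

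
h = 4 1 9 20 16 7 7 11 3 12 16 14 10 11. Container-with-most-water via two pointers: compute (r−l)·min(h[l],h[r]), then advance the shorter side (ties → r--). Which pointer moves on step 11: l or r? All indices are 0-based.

r

[0,13] min(4,11)*13=52 best=52 * → l++
[1,13] min(1,11)*12=12 best=52 → l++
[2,13] min(9,11)*11=99 best=99 * → l++
[3,13] min(20,11)*10=110 best=110 * → r--
[3,12] min(20,10)*9=90 best=110 → r--
[3,11] min(20,14)*8=112 best=112 * → r--
[3,10] min(20,16)*7=112 best=112 → r--
[3,9] min(20,12)*6=72 best=112 → r--
[3,8] min(20,3)*5=15 best=112 → r--
[3,7] min(20,11)*4=44 best=112 → r--
[3,6] min(20,7)*3=21 best=112 → r--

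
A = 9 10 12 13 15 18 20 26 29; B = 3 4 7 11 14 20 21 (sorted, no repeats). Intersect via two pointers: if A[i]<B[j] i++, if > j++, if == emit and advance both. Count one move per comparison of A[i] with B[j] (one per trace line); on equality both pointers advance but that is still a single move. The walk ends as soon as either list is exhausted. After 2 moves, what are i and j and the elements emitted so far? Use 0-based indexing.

i=0, j=2, emitted=[]

[i=0,j=0] 9>3 → j++
[i=0,j=1] 9>4 → j++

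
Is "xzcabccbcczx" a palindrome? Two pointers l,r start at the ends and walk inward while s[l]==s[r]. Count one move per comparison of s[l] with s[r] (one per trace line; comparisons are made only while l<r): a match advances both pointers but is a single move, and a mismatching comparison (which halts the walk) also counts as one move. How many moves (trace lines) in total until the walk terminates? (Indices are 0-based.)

4 moves

[0,11] 'x'=='x' → l++,r--
[1,10] 'z'=='z' → l++,r--
[2,9] 'c'=='c' → l++,r--
[3,8] 'a'!='c' → stop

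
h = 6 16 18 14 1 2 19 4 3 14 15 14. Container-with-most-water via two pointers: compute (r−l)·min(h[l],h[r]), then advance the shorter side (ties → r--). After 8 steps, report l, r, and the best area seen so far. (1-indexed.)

[1,12] min(6,14)*11=66 best=66 * → l++
[2,12] min(16,14)*10=140 best=140 * → r--
[2,11] min(16,15)*9=135 best=140 → r--
[2,10] min(16,14)*8=112 best=140 → r--
[2,9] min(16,3)*7=21 best=140 → r--
[2,8] min(16,4)*6=24 best=140 → r--
[2,7] min(16,19)*5=80 best=140 → l++
[3,7] min(18,19)*4=72 best=140 → l++

l=4, r=7, best area=140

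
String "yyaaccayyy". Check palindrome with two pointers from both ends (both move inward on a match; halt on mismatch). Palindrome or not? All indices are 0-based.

[0,9] 'y'=='y' → l++,r--
[1,8] 'y'=='y' → l++,r--
[2,7] 'a'!='y' → stop

not a palindrome (mismatch at 2,7)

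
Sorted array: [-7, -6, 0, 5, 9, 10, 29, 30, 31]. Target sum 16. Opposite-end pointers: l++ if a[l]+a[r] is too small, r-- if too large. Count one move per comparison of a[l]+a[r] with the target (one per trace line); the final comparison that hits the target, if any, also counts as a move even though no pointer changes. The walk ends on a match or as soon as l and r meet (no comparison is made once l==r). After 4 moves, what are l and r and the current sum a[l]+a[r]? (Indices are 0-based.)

[0,8] -7+31=24 >16 → r--
[0,7] -7+30=23 >16 → r--
[0,6] -7+29=22 >16 → r--
[0,5] -7+10=3 <16 → l++

l=1, r=5, sum=4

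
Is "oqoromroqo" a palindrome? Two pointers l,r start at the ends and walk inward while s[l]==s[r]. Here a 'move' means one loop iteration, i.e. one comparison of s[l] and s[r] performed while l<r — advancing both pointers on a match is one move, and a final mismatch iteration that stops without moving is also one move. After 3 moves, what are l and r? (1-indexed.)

l=4, r=7

[1,10] 'o'=='o' → l++,r--
[2,9] 'q'=='q' → l++,r--
[3,8] 'o'=='o' → l++,r--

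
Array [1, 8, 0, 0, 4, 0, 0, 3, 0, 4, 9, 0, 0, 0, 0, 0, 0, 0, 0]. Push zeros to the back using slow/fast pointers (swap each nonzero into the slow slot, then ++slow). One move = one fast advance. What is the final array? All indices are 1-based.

(s=1,f=1) a[fast]=1≠0 swap→a[1]=1 → slow++,fast++
(s=2,f=2) a[fast]=8≠0 swap→a[2]=8 → slow++,fast++
(s=3,f=3) a[fast]=0 → fast++
(s=3,f=4) a[fast]=0 → fast++
(s=3,f=5) a[fast]=4≠0 swap→a[3]=4 → slow++,fast++
(s=4,f=6) a[fast]=0 → fast++
(s=4,f=7) a[fast]=0 → fast++
(s=4,f=8) a[fast]=3≠0 swap→a[4]=3 → slow++,fast++
(s=5,f=9) a[fast]=0 → fast++
(s=5,f=10) a[fast]=4≠0 swap→a[5]=4 → slow++,fast++
(s=6,f=11) a[fast]=9≠0 swap→a[6]=9 → slow++,fast++
(s=7,f=12) a[fast]=0 → fast++
(s=7,f=13) a[fast]=0 → fast++
(s=7,f=14) a[fast]=0 → fast++
(s=7,f=15) a[fast]=0 → fast++
(s=7,f=16) a[fast]=0 → fast++
(s=7,f=17) a[fast]=0 → fast++
(s=7,f=18) a[fast]=0 → fast++
(s=7,f=19) a[fast]=0 → fast++

[1, 8, 4, 3, 4, 9, 0, 0, 0, 0, 0, 0, 0, 0, 0, 0, 0, 0, 0]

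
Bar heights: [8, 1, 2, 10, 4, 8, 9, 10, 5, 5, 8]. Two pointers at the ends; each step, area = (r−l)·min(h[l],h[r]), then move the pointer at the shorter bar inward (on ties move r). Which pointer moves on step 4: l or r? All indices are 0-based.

[0,10] min(8,8)*10=80 best=80 * → r--
[0,9] min(8,5)*9=45 best=80 → r--
[0,8] min(8,5)*8=40 best=80 → r--
[0,7] min(8,10)*7=56 best=80 → l++

l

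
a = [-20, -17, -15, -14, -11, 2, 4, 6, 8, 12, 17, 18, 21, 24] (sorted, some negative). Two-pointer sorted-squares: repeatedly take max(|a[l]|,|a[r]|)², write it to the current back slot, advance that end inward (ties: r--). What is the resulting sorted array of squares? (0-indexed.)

l=0 r=13: |-20|<=|24| out[13]=576, r--
l=0 r=12: |-20|<=|21| out[12]=441, r--
l=0 r=11: |-20|>|18| out[11]=400, l++
l=1 r=11: |-17|<=|18| out[10]=324, r--
l=1 r=10: |-17|<=|17| out[9]=289, r--
l=1 r=9: |-17|>|12| out[8]=289, l++
l=2 r=9: |-15|>|12| out[7]=225, l++
l=3 r=9: |-14|>|12| out[6]=196, l++
l=4 r=9: |-11|<=|12| out[5]=144, r--
l=4 r=8: |-11|>|8| out[4]=121, l++
l=5 r=8: |2|<=|8| out[3]=64, r--
l=5 r=7: |2|<=|6| out[2]=36, r--
l=5 r=6: |2|<=|4| out[1]=16, r--
l=5 r=5: |2|<=|2| out[0]=4, r--

[4, 16, 36, 64, 121, 144, 196, 225, 289, 289, 324, 400, 441, 576]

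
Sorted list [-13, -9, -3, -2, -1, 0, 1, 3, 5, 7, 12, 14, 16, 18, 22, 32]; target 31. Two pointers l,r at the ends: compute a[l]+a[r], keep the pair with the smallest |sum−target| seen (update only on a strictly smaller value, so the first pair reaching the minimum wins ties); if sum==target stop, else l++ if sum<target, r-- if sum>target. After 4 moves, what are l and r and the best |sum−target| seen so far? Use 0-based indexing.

[0,15] -13+32=19 d=12 * → l++
[1,15] -9+32=23 d=8 * → l++
[2,15] -3+32=29 d=2 * → l++
[3,15] -2+32=30 d=1 * → l++

l=4, r=15, best |Δ|=1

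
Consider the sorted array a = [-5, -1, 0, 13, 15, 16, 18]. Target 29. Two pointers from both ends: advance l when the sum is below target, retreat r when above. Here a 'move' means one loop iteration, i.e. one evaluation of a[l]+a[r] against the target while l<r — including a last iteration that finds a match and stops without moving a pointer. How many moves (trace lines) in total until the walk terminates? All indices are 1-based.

5 moves

[1,7] -5+18=13 <29 → l++
[2,7] -1+18=17 <29 → l++
[3,7] 0+18=18 <29 → l++
[4,7] 13+18=31 >29 → r--
[4,6] 13+16=29 → found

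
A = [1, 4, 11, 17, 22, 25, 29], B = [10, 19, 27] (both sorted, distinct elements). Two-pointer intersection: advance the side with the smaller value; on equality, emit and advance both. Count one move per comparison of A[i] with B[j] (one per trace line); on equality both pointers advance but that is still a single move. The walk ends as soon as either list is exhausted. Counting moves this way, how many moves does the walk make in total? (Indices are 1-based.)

9 moves

[i=1,j=1] 1<10 → i++
[i=2,j=1] 4<10 → i++
[i=3,j=1] 11>10 → j++
[i=3,j=2] 11<19 → i++
[i=4,j=2] 17<19 → i++
[i=5,j=2] 22>19 → j++
[i=5,j=3] 22<27 → i++
[i=6,j=3] 25<27 → i++
[i=7,j=3] 29>27 → j++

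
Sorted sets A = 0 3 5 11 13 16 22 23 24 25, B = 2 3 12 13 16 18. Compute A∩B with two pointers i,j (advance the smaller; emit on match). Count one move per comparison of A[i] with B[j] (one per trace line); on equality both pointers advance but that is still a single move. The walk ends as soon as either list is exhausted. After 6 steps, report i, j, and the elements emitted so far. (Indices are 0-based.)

i=4, j=3, emitted=[3]

i=0 j=0: 0<2, i++
i=1 j=0: 3>2, j++
i=1 j=1: 3==3 emit, i++,j++
i=2 j=2: 5<12, i++
i=3 j=2: 11<12, i++
i=4 j=2: 13>12, j++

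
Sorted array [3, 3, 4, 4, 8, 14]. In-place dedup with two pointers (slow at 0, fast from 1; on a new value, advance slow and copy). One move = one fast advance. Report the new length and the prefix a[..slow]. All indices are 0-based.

(s=0,f=1) a[fast]=3=a[slow] dup → fast++
(s=0,f=2) a[fast]=4≠a[slow]=3 write a[1]=4 → slow++,fast++
(s=1,f=3) a[fast]=4=a[slow] dup → fast++
(s=1,f=4) a[fast]=8≠a[slow]=4 write a[2]=8 → slow++,fast++
(s=2,f=5) a[fast]=14≠a[slow]=8 write a[3]=14 → slow++,fast++

length 4; prefix = [3, 4, 8, 14]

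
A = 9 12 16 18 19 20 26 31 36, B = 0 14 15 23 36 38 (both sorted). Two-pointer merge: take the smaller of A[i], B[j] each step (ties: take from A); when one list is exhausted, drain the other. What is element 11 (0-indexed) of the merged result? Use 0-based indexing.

merged[11] = 31

i=0 j=0: A[i]=9>B[j]=0 take 0, j++
i=0 j=1: A[i]=9<=B[j]=14 take 9, i++
i=1 j=1: A[i]=12<=B[j]=14 take 12, i++
i=2 j=1: A[i]=16>B[j]=14 take 14, j++
i=2 j=2: A[i]=16>B[j]=15 take 15, j++
i=2 j=3: A[i]=16<=B[j]=23 take 16, i++
i=3 j=3: A[i]=18<=B[j]=23 take 18, i++
i=4 j=3: A[i]=19<=B[j]=23 take 19, i++
i=5 j=3: A[i]=20<=B[j]=23 take 20, i++
i=6 j=3: A[i]=26>B[j]=23 take 23, j++
i=6 j=4: A[i]=26<=B[j]=36 take 26, i++
i=7 j=4: A[i]=31<=B[j]=36 take 31, i++
i=8 j=4: A[i]=36<=B[j]=36 take 36, i++
i=9 j=4: A done, take B[j]=36, j++
i=9 j=5: A done, take B[j]=38, j++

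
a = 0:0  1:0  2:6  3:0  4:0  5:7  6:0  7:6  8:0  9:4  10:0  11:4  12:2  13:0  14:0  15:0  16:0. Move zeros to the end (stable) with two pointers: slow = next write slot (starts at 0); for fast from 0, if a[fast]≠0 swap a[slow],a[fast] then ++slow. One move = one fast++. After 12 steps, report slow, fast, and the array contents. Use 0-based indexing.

slow=5, fast=12, a=[6, 7, 6, 4, 4, 0, 0, 0, 0, 0, 0, 0, 2, 0, 0, 0, 0]

(s=0,f=0) a[fast]=0 → fast++
(s=0,f=1) a[fast]=0 → fast++
(s=0,f=2) a[fast]=6≠0 swap→a[0]=6 → slow++,fast++
(s=1,f=3) a[fast]=0 → fast++
(s=1,f=4) a[fast]=0 → fast++
(s=1,f=5) a[fast]=7≠0 swap→a[1]=7 → slow++,fast++
(s=2,f=6) a[fast]=0 → fast++
(s=2,f=7) a[fast]=6≠0 swap→a[2]=6 → slow++,fast++
(s=3,f=8) a[fast]=0 → fast++
(s=3,f=9) a[fast]=4≠0 swap→a[3]=4 → slow++,fast++
(s=4,f=10) a[fast]=0 → fast++
(s=4,f=11) a[fast]=4≠0 swap→a[4]=4 → slow++,fast++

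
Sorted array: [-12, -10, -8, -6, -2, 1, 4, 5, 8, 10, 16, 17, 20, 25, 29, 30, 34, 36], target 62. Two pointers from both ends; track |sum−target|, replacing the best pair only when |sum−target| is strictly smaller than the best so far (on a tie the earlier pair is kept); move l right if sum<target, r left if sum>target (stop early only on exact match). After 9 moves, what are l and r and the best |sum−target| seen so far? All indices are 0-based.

l=9, r=17, best |Δ|=18

l=0 r=17: -12+36=24 d=38 *, l++
l=1 r=17: -10+36=26 d=36 *, l++
l=2 r=17: -8+36=28 d=34 *, l++
l=3 r=17: -6+36=30 d=32 *, l++
l=4 r=17: -2+36=34 d=28 *, l++
l=5 r=17: 1+36=37 d=25 *, l++
l=6 r=17: 4+36=40 d=22 *, l++
l=7 r=17: 5+36=41 d=21 *, l++
l=8 r=17: 8+36=44 d=18 *, l++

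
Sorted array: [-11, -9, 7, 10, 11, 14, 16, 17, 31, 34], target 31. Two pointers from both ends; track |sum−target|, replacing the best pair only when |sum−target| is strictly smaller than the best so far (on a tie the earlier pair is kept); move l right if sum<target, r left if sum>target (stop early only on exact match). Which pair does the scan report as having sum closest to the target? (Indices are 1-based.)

pair (14, 17) with sum 31 (|Δ|=0)

[1,10] -11+34=23 d=8 * → l++
[2,10] -9+34=25 d=6 * → l++
[3,10] 7+34=41 d=10 → r--
[3,9] 7+31=38 d=7 → r--
[3,8] 7+17=24 d=7 → l++
[4,8] 10+17=27 d=4 * → l++
[5,8] 11+17=28 d=3 * → l++
[6,8] 14+17=31 d=0 * → stop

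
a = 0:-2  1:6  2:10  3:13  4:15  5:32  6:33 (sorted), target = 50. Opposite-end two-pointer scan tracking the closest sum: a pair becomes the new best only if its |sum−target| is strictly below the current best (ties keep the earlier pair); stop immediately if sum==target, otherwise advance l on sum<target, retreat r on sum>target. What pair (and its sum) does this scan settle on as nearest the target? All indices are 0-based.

l=0 r=6: -2+33=31 d=19 *, l++
l=1 r=6: 6+33=39 d=11 *, l++
l=2 r=6: 10+33=43 d=7 *, l++
l=3 r=6: 13+33=46 d=4 *, l++
l=4 r=6: 15+33=48 d=2 *, l++
l=5 r=6: 32+33=65 d=15, r--

pair (15, 33) with sum 48 (|Δ|=2)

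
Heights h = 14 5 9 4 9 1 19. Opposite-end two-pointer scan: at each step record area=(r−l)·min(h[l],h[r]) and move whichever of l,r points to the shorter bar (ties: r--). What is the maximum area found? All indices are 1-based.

[1,7] min(14,19)*6=84 best=84 * → l++
[2,7] min(5,19)*5=25 best=84 → l++
[3,7] min(9,19)*4=36 best=84 → l++
[4,7] min(4,19)*3=12 best=84 → l++
[5,7] min(9,19)*2=18 best=84 → l++
[6,7] min(1,19)*1=1 best=84 → l++

max area = 84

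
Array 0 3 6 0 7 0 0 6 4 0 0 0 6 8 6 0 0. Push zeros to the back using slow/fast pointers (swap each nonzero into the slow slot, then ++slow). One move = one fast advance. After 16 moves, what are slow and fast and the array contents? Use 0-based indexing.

slow=0 fast=0: a[fast]=0, fast++
slow=0 fast=1: a[fast]=3≠0 swap→a[0]=3, slow++,fast++
slow=1 fast=2: a[fast]=6≠0 swap→a[1]=6, slow++,fast++
slow=2 fast=3: a[fast]=0, fast++
slow=2 fast=4: a[fast]=7≠0 swap→a[2]=7, slow++,fast++
slow=3 fast=5: a[fast]=0, fast++
slow=3 fast=6: a[fast]=0, fast++
slow=3 fast=7: a[fast]=6≠0 swap→a[3]=6, slow++,fast++
slow=4 fast=8: a[fast]=4≠0 swap→a[4]=4, slow++,fast++
slow=5 fast=9: a[fast]=0, fast++
slow=5 fast=10: a[fast]=0, fast++
slow=5 fast=11: a[fast]=0, fast++
slow=5 fast=12: a[fast]=6≠0 swap→a[5]=6, slow++,fast++
slow=6 fast=13: a[fast]=8≠0 swap→a[6]=8, slow++,fast++
slow=7 fast=14: a[fast]=6≠0 swap→a[7]=6, slow++,fast++
slow=8 fast=15: a[fast]=0, fast++

slow=8, fast=16, a=[3, 6, 7, 6, 4, 6, 8, 6, 0, 0, 0, 0, 0, 0, 0, 0, 0]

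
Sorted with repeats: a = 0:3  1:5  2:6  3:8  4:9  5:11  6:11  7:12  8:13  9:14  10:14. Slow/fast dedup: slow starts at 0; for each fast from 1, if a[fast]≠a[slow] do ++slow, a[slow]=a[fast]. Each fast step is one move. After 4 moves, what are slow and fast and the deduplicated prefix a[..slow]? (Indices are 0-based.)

slow=4, fast=5, prefix=[3, 5, 6, 8, 9]

slow=0 fast=1: a[fast]=5≠a[slow]=3 write a[1]=5, slow++,fast++
slow=1 fast=2: a[fast]=6≠a[slow]=5 write a[2]=6, slow++,fast++
slow=2 fast=3: a[fast]=8≠a[slow]=6 write a[3]=8, slow++,fast++
slow=3 fast=4: a[fast]=9≠a[slow]=8 write a[4]=9, slow++,fast++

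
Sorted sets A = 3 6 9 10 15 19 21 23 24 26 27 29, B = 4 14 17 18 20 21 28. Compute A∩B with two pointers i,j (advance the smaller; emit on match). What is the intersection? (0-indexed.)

[i=0,j=0] 3<4 → i++
[i=1,j=0] 6>4 → j++
[i=1,j=1] 6<14 → i++
[i=2,j=1] 9<14 → i++
[i=3,j=1] 10<14 → i++
[i=4,j=1] 15>14 → j++
[i=4,j=2] 15<17 → i++
[i=5,j=2] 19>17 → j++
[i=5,j=3] 19>18 → j++
[i=5,j=4] 19<20 → i++
[i=6,j=4] 21>20 → j++
[i=6,j=5] 21==21 emit → i++,j++
[i=7,j=6] 23<28 → i++
[i=8,j=6] 24<28 → i++
[i=9,j=6] 26<28 → i++
[i=10,j=6] 27<28 → i++
[i=11,j=6] 29>28 → j++

intersection = [21]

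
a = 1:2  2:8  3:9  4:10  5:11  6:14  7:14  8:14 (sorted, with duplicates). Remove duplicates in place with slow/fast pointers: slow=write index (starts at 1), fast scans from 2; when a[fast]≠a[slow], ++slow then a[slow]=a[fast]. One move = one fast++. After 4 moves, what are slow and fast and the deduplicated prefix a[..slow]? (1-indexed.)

slow=5, fast=6, prefix=[2, 8, 9, 10, 11]

slow=1 fast=2: a[fast]=8≠a[slow]=2 write a[2]=8, slow++,fast++
slow=2 fast=3: a[fast]=9≠a[slow]=8 write a[3]=9, slow++,fast++
slow=3 fast=4: a[fast]=10≠a[slow]=9 write a[4]=10, slow++,fast++
slow=4 fast=5: a[fast]=11≠a[slow]=10 write a[5]=11, slow++,fast++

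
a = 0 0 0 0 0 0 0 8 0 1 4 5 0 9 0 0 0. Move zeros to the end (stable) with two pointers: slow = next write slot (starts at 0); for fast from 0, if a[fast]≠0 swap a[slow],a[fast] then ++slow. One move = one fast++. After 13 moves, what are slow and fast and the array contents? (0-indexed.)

slow=4, fast=13, a=[8, 1, 4, 5, 0, 0, 0, 0, 0, 0, 0, 0, 0, 9, 0, 0, 0]

slow=0 fast=0: a[fast]=0, fast++
slow=0 fast=1: a[fast]=0, fast++
slow=0 fast=2: a[fast]=0, fast++
slow=0 fast=3: a[fast]=0, fast++
slow=0 fast=4: a[fast]=0, fast++
slow=0 fast=5: a[fast]=0, fast++
slow=0 fast=6: a[fast]=0, fast++
slow=0 fast=7: a[fast]=8≠0 swap→a[0]=8, slow++,fast++
slow=1 fast=8: a[fast]=0, fast++
slow=1 fast=9: a[fast]=1≠0 swap→a[1]=1, slow++,fast++
slow=2 fast=10: a[fast]=4≠0 swap→a[2]=4, slow++,fast++
slow=3 fast=11: a[fast]=5≠0 swap→a[3]=5, slow++,fast++
slow=4 fast=12: a[fast]=0, fast++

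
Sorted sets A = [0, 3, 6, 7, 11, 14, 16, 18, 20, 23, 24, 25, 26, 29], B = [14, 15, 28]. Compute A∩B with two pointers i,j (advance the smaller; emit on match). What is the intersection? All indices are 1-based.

[i=1,j=1] 0<14 → i++
[i=2,j=1] 3<14 → i++
[i=3,j=1] 6<14 → i++
[i=4,j=1] 7<14 → i++
[i=5,j=1] 11<14 → i++
[i=6,j=1] 14==14 emit → i++,j++
[i=7,j=2] 16>15 → j++
[i=7,j=3] 16<28 → i++
[i=8,j=3] 18<28 → i++
[i=9,j=3] 20<28 → i++
[i=10,j=3] 23<28 → i++
[i=11,j=3] 24<28 → i++
[i=12,j=3] 25<28 → i++
[i=13,j=3] 26<28 → i++
[i=14,j=3] 29>28 → j++

intersection = [14]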